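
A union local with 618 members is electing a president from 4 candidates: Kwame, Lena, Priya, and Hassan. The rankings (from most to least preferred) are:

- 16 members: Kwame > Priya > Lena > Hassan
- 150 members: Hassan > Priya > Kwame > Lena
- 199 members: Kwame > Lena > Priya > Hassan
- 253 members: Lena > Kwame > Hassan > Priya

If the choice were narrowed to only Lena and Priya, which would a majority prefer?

Lena

Voters preferring Lena to Priya: 452; preferring Priya to Lena: 166.
Lena wins the head-to-head.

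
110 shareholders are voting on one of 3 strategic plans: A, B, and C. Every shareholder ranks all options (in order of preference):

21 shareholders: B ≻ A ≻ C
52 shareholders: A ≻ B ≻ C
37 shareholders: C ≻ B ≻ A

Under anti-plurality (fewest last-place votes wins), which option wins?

Last-place votes: A 37, B 0, C 73.
B is ranked last by the fewest voters, so B wins.

B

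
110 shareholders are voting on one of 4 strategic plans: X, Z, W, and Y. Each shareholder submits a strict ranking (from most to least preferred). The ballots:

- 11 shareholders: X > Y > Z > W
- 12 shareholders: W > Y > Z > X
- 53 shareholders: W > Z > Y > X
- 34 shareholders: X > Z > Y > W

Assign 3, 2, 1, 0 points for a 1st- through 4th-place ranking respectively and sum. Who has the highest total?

Z

X: 11·3 + 12·0 + 53·0 + 34·3 = 135
Z: 11·1 + 12·1 + 53·2 + 34·2 = 197
W: 11·0 + 12·3 + 53·3 + 34·0 = 195
Y: 11·2 + 12·2 + 53·1 + 34·1 = 133
Z has the highest Borda score (197).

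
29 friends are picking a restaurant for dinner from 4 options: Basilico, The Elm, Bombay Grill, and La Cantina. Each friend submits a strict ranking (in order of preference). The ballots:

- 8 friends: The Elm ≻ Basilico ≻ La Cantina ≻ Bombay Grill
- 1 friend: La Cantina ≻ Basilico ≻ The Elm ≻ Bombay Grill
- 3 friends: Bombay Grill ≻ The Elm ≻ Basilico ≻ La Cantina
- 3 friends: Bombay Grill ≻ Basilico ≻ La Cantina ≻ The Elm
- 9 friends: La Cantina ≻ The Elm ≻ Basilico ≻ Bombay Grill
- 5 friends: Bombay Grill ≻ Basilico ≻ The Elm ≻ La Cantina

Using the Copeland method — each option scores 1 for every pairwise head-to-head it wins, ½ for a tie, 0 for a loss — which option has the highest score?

Basilico: beats Bombay Grill and La Cantina; loses to The Elm → score 2.
The Elm: beats Basilico, Bombay Grill, and La Cantina → score 3.
Bombay Grill: loses to Basilico, The Elm, and La Cantina → score 0.
La Cantina: beats Bombay Grill; loses to Basilico and The Elm → score 1.
The Elm has the best pairwise record.

The Elm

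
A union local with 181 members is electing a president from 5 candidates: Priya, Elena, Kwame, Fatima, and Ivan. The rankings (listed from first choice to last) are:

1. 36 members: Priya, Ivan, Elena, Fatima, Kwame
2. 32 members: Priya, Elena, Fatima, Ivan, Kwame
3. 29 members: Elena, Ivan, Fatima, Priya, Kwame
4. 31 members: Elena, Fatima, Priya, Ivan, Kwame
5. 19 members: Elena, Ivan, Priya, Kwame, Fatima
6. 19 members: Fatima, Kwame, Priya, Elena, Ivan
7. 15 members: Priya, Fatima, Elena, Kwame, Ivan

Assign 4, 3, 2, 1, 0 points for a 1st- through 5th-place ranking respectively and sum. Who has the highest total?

Elena

Priya: 36·4 + 32·4 + 29·1 + 31·2 + 19·2 + 19·2 + 15·4 = 499
Elena: 36·2 + 32·3 + 29·4 + 31·4 + 19·4 + 19·1 + 15·2 = 533
Kwame: 36·0 + 32·0 + 29·0 + 31·0 + 19·1 + 19·3 + 15·1 = 91
Fatima: 36·1 + 32·2 + 29·2 + 31·3 + 19·0 + 19·4 + 15·3 = 372
Ivan: 36·3 + 32·1 + 29·3 + 31·1 + 19·3 + 19·0 + 15·0 = 315
Elena has the highest Borda score (533).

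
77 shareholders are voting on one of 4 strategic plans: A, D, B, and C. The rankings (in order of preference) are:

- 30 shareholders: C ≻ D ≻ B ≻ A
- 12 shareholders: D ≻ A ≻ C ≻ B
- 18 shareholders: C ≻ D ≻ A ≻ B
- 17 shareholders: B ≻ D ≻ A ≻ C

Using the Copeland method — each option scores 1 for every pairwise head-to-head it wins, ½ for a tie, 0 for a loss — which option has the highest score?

C

A: loses to D, B, and C → score 0.
D: beats A and B; loses to C → score 2.
B: beats A; loses to D and C → score 1.
C: beats A, D, and B → score 3.
C has the best pairwise record.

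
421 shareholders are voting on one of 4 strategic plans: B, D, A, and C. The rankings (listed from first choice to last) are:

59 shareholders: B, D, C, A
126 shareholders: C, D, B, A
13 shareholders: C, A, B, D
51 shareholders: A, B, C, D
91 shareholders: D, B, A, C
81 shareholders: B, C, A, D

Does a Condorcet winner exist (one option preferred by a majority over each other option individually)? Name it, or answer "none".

Checking pairwise contests:
D beats B 217–204.
C beats D 271–150.
B beats A 357–64.
B beats C 282–139.
Every option loses at least one head-to-head, so there is no Condorcet winner.

none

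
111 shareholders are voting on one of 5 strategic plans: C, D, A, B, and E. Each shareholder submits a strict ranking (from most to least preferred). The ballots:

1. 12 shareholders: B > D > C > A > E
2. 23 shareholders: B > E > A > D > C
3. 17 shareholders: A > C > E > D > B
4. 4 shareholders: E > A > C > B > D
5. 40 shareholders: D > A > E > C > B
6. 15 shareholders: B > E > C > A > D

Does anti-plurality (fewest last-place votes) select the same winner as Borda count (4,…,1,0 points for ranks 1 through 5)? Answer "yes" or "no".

Anti-plurality — last-place votes: C 23, D 19, A 0, B 57, E 12. Winner: A.
Borda — scores: C 153, D 236, A 273, B 204, E 244. Winner: A.
The two methods agree.

yes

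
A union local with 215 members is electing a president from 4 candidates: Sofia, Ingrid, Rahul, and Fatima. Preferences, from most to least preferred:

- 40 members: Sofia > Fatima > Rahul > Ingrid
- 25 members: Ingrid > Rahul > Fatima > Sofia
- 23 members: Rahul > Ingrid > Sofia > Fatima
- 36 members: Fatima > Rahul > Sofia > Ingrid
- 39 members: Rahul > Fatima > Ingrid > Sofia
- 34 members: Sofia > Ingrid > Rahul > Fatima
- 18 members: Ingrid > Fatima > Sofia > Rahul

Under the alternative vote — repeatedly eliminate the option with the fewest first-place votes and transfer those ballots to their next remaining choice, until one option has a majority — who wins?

Rahul

Round 1: Sofia 74, Ingrid 43, Rahul 62, Fatima 36. Eliminate Fatima.
Round 2: Sofia 74, Ingrid 43, Rahul 98. Eliminate Ingrid.
Round 3: Sofia 92, Rahul 123. Rahul has a majority.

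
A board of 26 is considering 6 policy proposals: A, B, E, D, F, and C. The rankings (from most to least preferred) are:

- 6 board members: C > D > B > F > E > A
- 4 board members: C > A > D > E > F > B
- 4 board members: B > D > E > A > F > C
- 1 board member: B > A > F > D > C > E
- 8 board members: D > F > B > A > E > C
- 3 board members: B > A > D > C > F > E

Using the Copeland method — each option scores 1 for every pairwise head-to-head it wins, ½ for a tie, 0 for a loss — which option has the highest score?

D

A: beats E and C; loses to B, D, and F → score 2.
B: beats A, E, F, and C; loses to D → score 4.
E: loses to A, B, D, F, and C → score 0.
D: beats A, B, E, F, and C → score 5.
F: beats A and E; ties C; loses to B and D → score 2.5.
C: beats E; ties F; loses to A, B, and D → score 1.5.
D has the best pairwise record.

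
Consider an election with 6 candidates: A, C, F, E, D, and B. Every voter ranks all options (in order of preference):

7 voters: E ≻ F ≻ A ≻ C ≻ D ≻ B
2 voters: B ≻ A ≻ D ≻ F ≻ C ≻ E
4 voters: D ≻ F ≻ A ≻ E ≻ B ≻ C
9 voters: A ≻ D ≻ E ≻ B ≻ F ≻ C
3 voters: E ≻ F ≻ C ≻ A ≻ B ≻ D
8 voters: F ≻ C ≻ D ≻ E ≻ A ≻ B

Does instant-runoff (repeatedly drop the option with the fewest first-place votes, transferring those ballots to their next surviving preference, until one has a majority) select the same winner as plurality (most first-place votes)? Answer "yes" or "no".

Instant-runoff — R1 A 9, C 0, F 8, E 10, D 4, B 2 (C out); R2 A 9, F 8, E 10, D 4, B 2 (B out); R3 A 11, F 8, E 10, D 4 (D out); R4 A 11, F 12, E 10 (E out); R5 A 11, F 22 (F winner). Winner: F.
Plurality — first-place votes: A 9, C 0, F 8, E 10, D 4, B 2. Winner: E.
The two methods disagree.

no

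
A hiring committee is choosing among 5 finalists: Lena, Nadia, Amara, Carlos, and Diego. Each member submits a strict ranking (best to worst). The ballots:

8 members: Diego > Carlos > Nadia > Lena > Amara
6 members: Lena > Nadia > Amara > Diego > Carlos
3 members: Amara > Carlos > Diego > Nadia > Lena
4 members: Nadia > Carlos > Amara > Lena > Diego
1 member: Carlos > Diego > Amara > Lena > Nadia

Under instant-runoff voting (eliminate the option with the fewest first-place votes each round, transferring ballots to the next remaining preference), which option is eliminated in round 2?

Amara

Round 1: Lena 6, Nadia 4, Amara 3, Carlos 1, Diego 8. Eliminate Carlos.
Round 2: Lena 6, Nadia 4, Amara 3, Diego 9. Eliminate Amara.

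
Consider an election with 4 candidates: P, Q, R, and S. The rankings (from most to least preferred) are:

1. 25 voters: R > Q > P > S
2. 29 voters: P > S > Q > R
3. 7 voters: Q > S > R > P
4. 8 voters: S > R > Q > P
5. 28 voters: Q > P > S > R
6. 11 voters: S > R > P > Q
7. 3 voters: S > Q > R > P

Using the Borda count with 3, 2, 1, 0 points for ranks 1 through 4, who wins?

P: 25·1 + 29·3 + 7·0 + 8·0 + 28·2 + 11·1 + 3·0 = 179
Q: 25·2 + 29·1 + 7·3 + 8·1 + 28·3 + 11·0 + 3·2 = 198
R: 25·3 + 29·0 + 7·1 + 8·2 + 28·0 + 11·2 + 3·1 = 123
S: 25·0 + 29·2 + 7·2 + 8·3 + 28·1 + 11·3 + 3·3 = 166
Q has the highest Borda score (198).

Q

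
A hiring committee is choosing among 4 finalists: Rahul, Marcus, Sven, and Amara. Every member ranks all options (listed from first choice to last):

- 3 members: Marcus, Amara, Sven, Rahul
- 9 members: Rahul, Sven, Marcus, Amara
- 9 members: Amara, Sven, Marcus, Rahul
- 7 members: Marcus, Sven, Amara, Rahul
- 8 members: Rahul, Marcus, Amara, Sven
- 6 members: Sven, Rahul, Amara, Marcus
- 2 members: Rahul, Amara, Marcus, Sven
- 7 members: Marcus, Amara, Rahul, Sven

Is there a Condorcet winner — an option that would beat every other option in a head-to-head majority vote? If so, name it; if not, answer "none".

Marcus vs Rahul: 26–25 for Marcus.
Marcus vs Sven: 27–24 for Marcus.
Marcus vs Amara: 34–17 for Marcus.
Marcus beats every other option head-to-head.

Marcus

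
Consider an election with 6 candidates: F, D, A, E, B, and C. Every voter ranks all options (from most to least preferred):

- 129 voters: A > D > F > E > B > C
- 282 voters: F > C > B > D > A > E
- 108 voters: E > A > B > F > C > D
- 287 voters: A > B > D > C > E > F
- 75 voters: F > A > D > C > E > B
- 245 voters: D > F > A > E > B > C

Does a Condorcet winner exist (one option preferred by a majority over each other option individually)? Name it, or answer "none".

none

Checking pairwise contests:
D beats F 661–465.
A beats D 599–527.
F beats A 602–524.
F beats E 731–395.
F beats B 731–395.
F beats C 839–287.
Every option loses at least one head-to-head, so there is no Condorcet winner.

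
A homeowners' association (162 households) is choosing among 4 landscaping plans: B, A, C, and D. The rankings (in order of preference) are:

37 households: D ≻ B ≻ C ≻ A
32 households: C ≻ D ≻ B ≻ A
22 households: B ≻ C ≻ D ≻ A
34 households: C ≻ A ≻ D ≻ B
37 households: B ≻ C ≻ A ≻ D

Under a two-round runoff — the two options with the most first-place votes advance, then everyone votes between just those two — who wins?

Round 1 first-place votes: B 59, A 0, C 66, D 37.
C and B advance.
Runoff: C is preferred to B by 66 voters; B by 96.
B wins the runoff.

B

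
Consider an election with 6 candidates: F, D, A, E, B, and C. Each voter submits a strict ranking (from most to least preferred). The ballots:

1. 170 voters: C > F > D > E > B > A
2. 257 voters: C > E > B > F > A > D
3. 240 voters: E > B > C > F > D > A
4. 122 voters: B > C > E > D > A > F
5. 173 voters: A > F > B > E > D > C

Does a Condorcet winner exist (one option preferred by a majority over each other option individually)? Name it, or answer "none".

Checking pairwise contests:
E beats F 619–343.
F beats D 840–122.
F beats A 667–295.
C beats E 549–413.
E beats B 667–295.
B beats C 535–427.
Every option loses at least one head-to-head, so there is no Condorcet winner.

none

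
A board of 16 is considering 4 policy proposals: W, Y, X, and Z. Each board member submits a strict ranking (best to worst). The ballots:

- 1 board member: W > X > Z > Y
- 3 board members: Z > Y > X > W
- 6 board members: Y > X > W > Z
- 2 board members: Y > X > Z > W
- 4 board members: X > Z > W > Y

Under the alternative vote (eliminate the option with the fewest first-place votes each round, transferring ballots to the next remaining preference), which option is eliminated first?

Round 1: W 1, Y 8, X 4, Z 3. Eliminate W.

W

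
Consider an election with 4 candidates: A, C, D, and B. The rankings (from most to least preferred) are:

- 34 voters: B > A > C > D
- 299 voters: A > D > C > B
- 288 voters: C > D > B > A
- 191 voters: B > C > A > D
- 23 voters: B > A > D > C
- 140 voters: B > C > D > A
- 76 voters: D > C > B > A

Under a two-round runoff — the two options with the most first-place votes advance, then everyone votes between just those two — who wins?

Round 1 first-place votes: A 299, C 288, D 76, B 388.
B and A advance.
Runoff: B is preferred to A by 752 voters; A by 299.
B wins the runoff.

B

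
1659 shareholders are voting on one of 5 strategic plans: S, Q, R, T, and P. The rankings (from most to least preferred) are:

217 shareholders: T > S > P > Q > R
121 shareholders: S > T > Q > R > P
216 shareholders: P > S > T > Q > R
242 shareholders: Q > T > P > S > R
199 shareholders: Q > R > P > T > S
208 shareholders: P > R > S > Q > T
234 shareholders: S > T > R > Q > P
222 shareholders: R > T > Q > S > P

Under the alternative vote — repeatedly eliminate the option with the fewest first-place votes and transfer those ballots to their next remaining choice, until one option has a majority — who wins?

S

Round 1: S 355, Q 441, R 222, T 217, P 424. Eliminate T.
Round 2: S 572, Q 441, R 222, P 424. Eliminate R.
Round 3: S 572, Q 663, P 424. Eliminate P.
Round 4: S 996, Q 663. S has a majority.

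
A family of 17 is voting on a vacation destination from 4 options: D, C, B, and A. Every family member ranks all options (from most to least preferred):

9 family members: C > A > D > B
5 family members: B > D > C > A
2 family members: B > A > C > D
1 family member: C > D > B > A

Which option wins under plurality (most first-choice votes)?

First-place votes: D 0, C 10, B 7, A 0.
C has the most first-place votes.

C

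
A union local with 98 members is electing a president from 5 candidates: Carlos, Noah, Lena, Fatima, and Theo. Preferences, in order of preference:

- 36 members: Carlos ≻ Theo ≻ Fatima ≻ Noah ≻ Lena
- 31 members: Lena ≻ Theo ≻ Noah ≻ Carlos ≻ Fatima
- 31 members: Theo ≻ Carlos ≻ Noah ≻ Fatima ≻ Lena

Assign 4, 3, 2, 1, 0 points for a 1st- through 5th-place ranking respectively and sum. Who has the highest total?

Theo

Carlos: 36·4 + 31·1 + 31·3 = 268
Noah: 36·1 + 31·2 + 31·2 = 160
Lena: 36·0 + 31·4 + 31·0 = 124
Fatima: 36·2 + 31·0 + 31·1 = 103
Theo: 36·3 + 31·3 + 31·4 = 325
Theo has the highest Borda score (325).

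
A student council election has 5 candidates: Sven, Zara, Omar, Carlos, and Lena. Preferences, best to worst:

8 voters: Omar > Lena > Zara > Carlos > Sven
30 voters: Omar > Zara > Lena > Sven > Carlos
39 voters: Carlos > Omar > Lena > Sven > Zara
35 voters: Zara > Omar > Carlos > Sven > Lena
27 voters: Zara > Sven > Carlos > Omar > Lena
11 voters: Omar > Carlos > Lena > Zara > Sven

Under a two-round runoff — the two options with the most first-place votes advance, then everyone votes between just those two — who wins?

Round 1 first-place votes: Sven 0, Zara 62, Omar 49, Carlos 39, Lena 0.
Zara and Omar advance.
Runoff: Zara is preferred to Omar by 62 voters; Omar by 88.
Omar wins the runoff.

Omar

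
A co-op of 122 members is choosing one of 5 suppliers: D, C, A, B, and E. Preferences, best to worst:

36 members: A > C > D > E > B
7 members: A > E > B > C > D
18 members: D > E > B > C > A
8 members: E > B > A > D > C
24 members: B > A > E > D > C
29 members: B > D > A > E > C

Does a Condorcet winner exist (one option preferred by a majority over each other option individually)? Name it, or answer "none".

Checking pairwise contests:
A beats D 75–47.
D beats C 79–43.
B beats A 79–43.
E beats B 69–53.
D beats E 83–39.
Every option loses at least one head-to-head, so there is no Condorcet winner.

none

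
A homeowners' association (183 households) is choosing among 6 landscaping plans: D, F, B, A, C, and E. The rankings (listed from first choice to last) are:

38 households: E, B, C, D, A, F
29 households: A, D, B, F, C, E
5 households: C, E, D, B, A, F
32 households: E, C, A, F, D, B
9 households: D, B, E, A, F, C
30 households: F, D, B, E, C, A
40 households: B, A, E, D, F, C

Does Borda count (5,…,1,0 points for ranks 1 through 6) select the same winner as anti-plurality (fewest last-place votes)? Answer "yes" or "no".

Borda — scores: D 484, F 321, B 575, A 462, C 326, E 577. Winner: E.
Anti-plurality — last-place votes: D 0, F 43, B 32, A 30, C 49, E 29. Winner: D.
The two methods disagree.

no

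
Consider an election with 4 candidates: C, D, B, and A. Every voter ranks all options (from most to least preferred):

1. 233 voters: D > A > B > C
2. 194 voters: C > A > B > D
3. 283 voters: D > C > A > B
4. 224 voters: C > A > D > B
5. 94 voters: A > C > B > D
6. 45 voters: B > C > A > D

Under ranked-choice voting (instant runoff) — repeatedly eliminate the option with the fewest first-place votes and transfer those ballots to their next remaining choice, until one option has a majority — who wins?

Round 1: C 418, D 516, B 45, A 94. Eliminate B.
Round 2: C 463, D 516, A 94. Eliminate A.
Round 3: C 557, D 516. C has a majority.

C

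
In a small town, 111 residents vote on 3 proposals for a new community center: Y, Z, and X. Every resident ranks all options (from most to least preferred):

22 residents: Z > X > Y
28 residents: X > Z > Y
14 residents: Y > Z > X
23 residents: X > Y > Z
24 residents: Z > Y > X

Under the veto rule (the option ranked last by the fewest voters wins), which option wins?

Last-place votes: Y 50, Z 23, X 38.
Z is ranked last by the fewest voters, so Z wins.

Z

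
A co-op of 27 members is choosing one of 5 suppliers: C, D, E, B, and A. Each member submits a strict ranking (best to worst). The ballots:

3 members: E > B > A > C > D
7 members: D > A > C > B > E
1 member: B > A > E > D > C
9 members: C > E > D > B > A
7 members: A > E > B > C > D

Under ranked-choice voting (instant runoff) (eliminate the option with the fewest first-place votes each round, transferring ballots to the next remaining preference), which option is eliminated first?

Round 1: C 9, D 7, E 3, B 1, A 7. Eliminate B.

B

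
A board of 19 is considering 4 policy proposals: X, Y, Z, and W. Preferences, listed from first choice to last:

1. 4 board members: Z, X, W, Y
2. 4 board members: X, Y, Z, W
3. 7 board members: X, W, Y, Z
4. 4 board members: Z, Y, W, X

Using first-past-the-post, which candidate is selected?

X

First-place votes: X 11, Y 0, Z 8, W 0.
X has the most first-place votes.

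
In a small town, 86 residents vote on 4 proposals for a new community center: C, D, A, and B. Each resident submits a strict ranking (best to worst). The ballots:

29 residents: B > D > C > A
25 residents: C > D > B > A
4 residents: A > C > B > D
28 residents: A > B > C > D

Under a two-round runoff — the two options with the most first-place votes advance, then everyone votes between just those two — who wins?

B

Round 1 first-place votes: C 25, D 0, A 32, B 29.
A and B advance.
Runoff: A is preferred to B by 32 voters; B by 54.
B wins the runoff.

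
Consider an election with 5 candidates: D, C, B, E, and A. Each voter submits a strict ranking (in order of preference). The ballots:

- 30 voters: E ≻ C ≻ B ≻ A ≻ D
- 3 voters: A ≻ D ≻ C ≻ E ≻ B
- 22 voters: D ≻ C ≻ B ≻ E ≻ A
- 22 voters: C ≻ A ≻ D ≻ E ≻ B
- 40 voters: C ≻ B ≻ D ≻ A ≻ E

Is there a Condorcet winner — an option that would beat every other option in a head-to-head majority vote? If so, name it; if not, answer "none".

C vs D: 92–25 for C.
C vs B: 117–0 for C.
C vs E: 87–30 for C.
C vs A: 114–3 for C.
C beats every other option head-to-head.

C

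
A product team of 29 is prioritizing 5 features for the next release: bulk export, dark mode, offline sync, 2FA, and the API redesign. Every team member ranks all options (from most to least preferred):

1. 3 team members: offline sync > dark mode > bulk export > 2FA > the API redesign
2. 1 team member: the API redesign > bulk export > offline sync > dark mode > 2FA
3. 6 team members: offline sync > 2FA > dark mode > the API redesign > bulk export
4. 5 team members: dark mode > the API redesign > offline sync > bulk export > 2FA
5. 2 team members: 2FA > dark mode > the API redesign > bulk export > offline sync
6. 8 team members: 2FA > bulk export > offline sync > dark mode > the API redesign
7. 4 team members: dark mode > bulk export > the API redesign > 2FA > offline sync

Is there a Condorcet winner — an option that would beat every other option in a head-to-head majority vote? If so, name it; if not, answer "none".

none

Checking pairwise contests:
dark mode beats bulk export 20–9.
offline sync beats dark mode 18–11.
bulk export beats offline sync 15–14.
offline sync beats 2FA 15–14.
bulk export beats the API redesign 15–14.
Every option loses at least one head-to-head, so there is no Condorcet winner.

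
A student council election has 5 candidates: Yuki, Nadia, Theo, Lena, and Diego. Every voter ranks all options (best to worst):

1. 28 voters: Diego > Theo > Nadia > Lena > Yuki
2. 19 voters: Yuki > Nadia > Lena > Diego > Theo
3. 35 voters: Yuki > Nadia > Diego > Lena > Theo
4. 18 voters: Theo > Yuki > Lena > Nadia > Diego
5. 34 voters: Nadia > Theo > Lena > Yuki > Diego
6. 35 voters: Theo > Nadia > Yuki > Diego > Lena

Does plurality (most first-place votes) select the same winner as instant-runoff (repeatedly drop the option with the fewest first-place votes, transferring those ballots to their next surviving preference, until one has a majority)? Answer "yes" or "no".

Plurality — first-place votes: Yuki 54, Nadia 34, Theo 53, Lena 0, Diego 28. Winner: Yuki.
Instant-runoff — R1 Yuki 54, Nadia 34, Theo 53, Lena 0, Diego 28 (Lena out); R2 Yuki 54, Nadia 34, Theo 53, Diego 28 (Diego out); R3 Yuki 54, Nadia 34, Theo 81 (Nadia out); R4 Yuki 54, Theo 115 (Theo winner). Winner: Theo.
The two methods disagree.

no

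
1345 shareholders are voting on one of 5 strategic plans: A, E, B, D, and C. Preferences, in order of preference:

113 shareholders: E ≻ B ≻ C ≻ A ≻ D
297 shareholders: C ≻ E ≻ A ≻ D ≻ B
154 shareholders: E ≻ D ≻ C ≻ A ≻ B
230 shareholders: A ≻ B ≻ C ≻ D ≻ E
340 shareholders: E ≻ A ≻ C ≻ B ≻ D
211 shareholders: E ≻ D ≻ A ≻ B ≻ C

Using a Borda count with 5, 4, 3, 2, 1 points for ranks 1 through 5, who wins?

E

A: 113·2 + 297·3 + 154·2 + 230·5 + 340·4 + 211·3 = 4568
E: 113·5 + 297·4 + 154·5 + 230·1 + 340·5 + 211·5 = 5508
B: 113·4 + 297·1 + 154·1 + 230·4 + 340·2 + 211·2 = 2925
D: 113·1 + 297·2 + 154·4 + 230·2 + 340·1 + 211·4 = 2967
C: 113·3 + 297·5 + 154·3 + 230·3 + 340·3 + 211·1 = 4207
E has the highest Borda score (5508).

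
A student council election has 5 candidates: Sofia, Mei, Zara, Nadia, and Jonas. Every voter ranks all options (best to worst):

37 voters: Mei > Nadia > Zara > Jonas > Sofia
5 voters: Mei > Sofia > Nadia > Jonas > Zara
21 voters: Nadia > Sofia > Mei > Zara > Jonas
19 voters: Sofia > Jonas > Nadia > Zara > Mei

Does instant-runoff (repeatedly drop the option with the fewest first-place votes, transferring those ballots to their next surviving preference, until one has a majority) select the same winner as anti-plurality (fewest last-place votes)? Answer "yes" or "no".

no

Instant-runoff — R1 Sofia 19, Mei 42, Zara 0, Nadia 21, Jonas 0 (Mei winner). Winner: Mei.
Anti-plurality — last-place votes: Sofia 37, Mei 19, Zara 5, Nadia 0, Jonas 21. Winner: Nadia.
The two methods disagree.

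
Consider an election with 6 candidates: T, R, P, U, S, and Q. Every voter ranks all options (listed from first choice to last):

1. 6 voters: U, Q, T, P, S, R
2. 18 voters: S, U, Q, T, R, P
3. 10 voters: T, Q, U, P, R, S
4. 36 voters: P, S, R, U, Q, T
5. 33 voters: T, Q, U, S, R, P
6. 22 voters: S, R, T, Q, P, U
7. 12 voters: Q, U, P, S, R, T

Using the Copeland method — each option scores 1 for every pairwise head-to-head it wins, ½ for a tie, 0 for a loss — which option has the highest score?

S

T: beats P; loses to R, U, S, and Q → score 1.
R: beats T and P; loses to U, S, and Q → score 2.
P: loses to T, R, U, S, and Q → score 0.
U: beats T, R, and P; loses to S and Q → score 3.
S: beats T, R, P, U, and Q → score 5.
Q: beats T, R, P, and U; loses to S → score 4.
S has the best pairwise record.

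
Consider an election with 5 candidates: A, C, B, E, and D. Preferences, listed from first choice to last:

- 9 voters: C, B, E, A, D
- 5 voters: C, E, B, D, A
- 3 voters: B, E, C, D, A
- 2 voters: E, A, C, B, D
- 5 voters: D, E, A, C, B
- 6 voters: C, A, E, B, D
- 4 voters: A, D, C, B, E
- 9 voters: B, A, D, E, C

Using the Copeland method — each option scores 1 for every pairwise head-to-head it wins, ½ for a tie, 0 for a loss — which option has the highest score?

C

A: beats D; loses to C, B, and E → score 1.
C: beats A, B, E, and D → score 4.
B: beats A, E, and D; loses to C → score 3.
E: beats A and D; loses to C and B → score 2.
D: loses to A, C, B, and E → score 0.
C has the best pairwise record.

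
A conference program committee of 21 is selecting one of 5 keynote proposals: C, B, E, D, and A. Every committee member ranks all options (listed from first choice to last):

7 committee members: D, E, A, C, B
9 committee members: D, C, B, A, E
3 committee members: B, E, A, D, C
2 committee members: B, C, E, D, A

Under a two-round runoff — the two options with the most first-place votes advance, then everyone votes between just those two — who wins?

D

Round 1 first-place votes: C 0, B 5, E 0, D 16, A 0.
D and B advance.
Runoff: D is preferred to B by 16 voters; B by 5.
D wins the runoff.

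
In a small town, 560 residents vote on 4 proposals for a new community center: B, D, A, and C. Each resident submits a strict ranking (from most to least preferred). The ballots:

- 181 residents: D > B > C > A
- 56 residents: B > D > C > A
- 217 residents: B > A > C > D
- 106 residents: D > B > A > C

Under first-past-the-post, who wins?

First-place votes: B 273, D 287, A 0, C 0.
D has the most first-place votes.

D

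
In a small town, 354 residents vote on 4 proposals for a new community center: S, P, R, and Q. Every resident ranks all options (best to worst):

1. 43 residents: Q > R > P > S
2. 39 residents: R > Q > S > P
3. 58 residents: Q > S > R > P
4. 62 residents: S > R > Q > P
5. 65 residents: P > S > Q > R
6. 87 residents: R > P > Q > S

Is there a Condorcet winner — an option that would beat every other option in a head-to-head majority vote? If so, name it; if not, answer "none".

Checking pairwise contests:
P beats S 195–159.
R beats P 289–65.
S beats R 185–169.
R beats Q 188–166.
Every option loses at least one head-to-head, so there is no Condorcet winner.

none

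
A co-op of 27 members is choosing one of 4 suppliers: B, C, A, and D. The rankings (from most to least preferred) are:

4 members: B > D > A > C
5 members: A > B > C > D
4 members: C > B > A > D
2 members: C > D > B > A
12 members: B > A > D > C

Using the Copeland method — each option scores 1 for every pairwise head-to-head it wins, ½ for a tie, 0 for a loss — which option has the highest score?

B: beats C, A, and D → score 3.
C: loses to B, A, and D → score 0.
A: beats C and D; loses to B → score 2.
D: beats C; loses to B and A → score 1.
B has the best pairwise record.

B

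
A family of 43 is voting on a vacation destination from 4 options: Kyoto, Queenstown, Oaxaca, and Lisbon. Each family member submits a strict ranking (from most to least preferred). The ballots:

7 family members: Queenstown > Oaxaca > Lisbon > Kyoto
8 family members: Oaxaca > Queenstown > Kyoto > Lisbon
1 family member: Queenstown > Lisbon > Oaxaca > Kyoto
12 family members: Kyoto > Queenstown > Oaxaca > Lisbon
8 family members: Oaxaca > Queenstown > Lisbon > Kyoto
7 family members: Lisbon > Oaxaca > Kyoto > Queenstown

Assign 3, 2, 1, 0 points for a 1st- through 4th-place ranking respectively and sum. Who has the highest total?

Oaxaca

Kyoto: 7·0 + 8·1 + 1·0 + 12·3 + 8·0 + 7·1 = 51
Queenstown: 7·3 + 8·2 + 1·3 + 12·2 + 8·2 + 7·0 = 80
Oaxaca: 7·2 + 8·3 + 1·1 + 12·1 + 8·3 + 7·2 = 89
Lisbon: 7·1 + 8·0 + 1·2 + 12·0 + 8·1 + 7·3 = 38
Oaxaca has the highest Borda score (89).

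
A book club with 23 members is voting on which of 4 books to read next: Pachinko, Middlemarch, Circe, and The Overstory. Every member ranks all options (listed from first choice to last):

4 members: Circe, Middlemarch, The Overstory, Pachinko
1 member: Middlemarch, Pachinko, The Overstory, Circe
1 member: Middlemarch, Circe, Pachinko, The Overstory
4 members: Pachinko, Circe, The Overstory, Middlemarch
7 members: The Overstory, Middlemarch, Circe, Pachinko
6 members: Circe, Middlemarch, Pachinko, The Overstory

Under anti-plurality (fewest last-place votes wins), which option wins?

Circe

Last-place votes: Pachinko 11, Middlemarch 4, Circe 1, The Overstory 7.
Circe is ranked last by the fewest voters, so Circe wins.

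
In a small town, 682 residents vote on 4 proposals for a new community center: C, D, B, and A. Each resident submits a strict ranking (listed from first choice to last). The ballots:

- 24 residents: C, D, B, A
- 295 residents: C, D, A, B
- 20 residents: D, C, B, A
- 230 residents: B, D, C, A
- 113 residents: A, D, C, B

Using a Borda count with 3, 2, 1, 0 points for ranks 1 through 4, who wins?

D

C: 24·3 + 295·3 + 20·2 + 230·1 + 113·1 = 1340
D: 24·2 + 295·2 + 20·3 + 230·2 + 113·2 = 1384
B: 24·1 + 295·0 + 20·1 + 230·3 + 113·0 = 734
A: 24·0 + 295·1 + 20·0 + 230·0 + 113·3 = 634
D has the highest Borda score (1384).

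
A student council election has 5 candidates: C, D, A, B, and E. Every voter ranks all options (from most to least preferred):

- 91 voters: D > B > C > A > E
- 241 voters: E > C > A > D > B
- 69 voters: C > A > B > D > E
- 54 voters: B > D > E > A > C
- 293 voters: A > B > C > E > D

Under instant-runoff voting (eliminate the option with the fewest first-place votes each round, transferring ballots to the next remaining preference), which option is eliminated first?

B

Round 1: C 69, D 91, A 293, B 54, E 241. Eliminate B.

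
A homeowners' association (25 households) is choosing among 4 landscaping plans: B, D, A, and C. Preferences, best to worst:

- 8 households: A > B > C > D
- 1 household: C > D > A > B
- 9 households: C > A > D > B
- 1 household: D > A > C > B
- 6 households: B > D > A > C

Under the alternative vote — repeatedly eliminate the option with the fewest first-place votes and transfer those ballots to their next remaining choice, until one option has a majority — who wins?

Round 1: B 6, D 1, A 8, C 10. Eliminate D.
Round 2: B 6, A 9, C 10. Eliminate B.
Round 3: A 15, C 10. A has a majority.

A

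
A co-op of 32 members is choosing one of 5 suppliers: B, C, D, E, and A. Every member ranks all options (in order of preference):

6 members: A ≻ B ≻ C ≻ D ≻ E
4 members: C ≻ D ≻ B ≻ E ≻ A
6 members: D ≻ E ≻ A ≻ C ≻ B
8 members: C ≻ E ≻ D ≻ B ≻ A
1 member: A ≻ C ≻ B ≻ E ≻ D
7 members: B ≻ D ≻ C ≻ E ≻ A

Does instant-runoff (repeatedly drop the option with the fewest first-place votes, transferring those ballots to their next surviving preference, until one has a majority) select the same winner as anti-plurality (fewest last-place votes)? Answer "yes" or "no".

Instant-runoff — R1 B 7, C 12, D 6, E 0, A 7 (E out); R2 B 7, C 12, D 6, A 7 (D out); R3 B 7, C 12, A 13 (B out); R4 C 19, A 13 (C winner). Winner: C.
Anti-plurality — last-place votes: B 6, C 0, D 1, E 6, A 19. Winner: C.
The two methods agree.

yes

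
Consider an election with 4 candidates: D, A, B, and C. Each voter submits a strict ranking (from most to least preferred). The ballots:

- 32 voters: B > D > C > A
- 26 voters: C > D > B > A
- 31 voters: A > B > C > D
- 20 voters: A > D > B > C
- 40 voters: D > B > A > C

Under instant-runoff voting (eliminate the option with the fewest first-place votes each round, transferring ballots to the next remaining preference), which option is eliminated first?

Round 1: D 40, A 51, B 32, C 26. Eliminate C.

C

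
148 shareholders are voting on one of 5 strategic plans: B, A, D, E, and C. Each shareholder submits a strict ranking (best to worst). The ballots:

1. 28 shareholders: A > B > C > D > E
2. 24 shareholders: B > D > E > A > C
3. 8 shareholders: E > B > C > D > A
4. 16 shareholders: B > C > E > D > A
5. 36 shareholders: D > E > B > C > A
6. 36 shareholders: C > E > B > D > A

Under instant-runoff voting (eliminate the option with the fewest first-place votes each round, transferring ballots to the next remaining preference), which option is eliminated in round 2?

A

Round 1: B 40, A 28, D 36, E 8, C 36. Eliminate E.
Round 2: B 48, A 28, D 36, C 36. Eliminate A.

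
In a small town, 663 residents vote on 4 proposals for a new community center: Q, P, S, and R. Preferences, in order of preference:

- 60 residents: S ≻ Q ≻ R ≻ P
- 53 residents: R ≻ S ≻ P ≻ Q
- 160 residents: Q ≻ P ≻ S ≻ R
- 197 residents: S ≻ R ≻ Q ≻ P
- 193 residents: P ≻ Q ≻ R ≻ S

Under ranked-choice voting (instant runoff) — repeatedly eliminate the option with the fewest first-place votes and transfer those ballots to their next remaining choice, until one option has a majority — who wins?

P

Round 1: Q 160, P 193, S 257, R 53. Eliminate R.
Round 2: Q 160, P 193, S 310. Eliminate Q.
Round 3: P 353, S 310. P has a majority.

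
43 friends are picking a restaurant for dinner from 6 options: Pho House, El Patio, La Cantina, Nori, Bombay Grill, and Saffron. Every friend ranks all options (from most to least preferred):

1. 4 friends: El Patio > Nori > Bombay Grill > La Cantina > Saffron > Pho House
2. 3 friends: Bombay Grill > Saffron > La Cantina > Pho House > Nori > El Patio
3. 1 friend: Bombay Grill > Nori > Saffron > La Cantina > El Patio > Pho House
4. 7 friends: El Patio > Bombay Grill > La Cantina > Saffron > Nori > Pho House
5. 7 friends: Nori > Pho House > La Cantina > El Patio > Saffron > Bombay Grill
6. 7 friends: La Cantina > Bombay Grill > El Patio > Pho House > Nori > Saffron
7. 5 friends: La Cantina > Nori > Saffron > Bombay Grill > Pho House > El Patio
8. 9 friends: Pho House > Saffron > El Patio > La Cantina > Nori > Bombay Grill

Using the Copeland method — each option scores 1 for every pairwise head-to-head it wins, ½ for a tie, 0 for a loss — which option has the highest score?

Pho House: beats El Patio and Saffron; loses to La Cantina, Nori, and Bombay Grill → score 2.
El Patio: beats Nori, Bombay Grill, and Saffron; loses to Pho House and La Cantina → score 3.
La Cantina: beats Pho House, El Patio, Nori, Bombay Grill, and Saffron → score 5.
Nori: beats Pho House, Bombay Grill, and Saffron; loses to El Patio and La Cantina → score 3.
Bombay Grill: beats Pho House and Saffron; loses to El Patio, La Cantina, and Nori → score 2.
Saffron: loses to Pho House, El Patio, La Cantina, Nori, and Bombay Grill → score 0.
La Cantina has the best pairwise record.

La Cantina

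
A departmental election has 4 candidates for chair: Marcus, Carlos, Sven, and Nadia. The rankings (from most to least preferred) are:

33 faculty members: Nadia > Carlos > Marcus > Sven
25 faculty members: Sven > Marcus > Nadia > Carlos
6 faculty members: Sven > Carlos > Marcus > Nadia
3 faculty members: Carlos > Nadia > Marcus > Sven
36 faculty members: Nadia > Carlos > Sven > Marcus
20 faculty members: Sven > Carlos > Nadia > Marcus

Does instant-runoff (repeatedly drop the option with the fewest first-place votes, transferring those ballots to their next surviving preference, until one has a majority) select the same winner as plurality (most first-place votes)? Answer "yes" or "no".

Instant-runoff — R1 Marcus 0, Carlos 3, Sven 51, Nadia 69 (Nadia winner). Winner: Nadia.
Plurality — first-place votes: Marcus 0, Carlos 3, Sven 51, Nadia 69. Winner: Nadia.
The two methods agree.

yes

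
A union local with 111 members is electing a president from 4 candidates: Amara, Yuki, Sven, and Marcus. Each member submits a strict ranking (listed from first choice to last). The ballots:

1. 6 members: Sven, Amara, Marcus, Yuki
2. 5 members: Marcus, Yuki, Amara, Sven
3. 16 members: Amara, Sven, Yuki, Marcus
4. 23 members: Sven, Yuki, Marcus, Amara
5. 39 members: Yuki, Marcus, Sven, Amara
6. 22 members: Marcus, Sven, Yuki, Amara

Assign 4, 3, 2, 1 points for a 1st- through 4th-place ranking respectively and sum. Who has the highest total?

Amara: 6·3 + 5·2 + 16·4 + 23·1 + 39·1 + 22·1 = 176
Yuki: 6·1 + 5·3 + 16·2 + 23·3 + 39·4 + 22·2 = 322
Sven: 6·4 + 5·1 + 16·3 + 23·4 + 39·2 + 22·3 = 313
Marcus: 6·2 + 5·4 + 16·1 + 23·2 + 39·3 + 22·4 = 299
Yuki has the highest Borda score (322).

Yuki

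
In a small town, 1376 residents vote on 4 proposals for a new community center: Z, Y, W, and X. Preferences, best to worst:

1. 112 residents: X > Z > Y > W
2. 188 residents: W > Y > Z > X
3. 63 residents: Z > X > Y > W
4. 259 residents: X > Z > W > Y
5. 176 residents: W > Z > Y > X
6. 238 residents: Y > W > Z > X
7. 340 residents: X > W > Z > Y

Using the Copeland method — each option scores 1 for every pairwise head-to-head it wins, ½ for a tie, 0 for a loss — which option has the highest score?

X

Z: beats Y; loses to W and X → score 1.
Y: loses to Z, W, and X → score 0.
W: beats Z and Y; loses to X → score 2.
X: beats Z, Y, and W → score 3.
X has the best pairwise record.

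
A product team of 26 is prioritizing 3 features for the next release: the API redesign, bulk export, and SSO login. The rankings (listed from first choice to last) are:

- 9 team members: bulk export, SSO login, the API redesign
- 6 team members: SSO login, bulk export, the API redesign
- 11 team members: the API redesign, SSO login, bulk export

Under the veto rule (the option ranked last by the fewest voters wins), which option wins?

Last-place votes: the API redesign 15, bulk export 11, SSO login 0.
SSO login is ranked last by the fewest voters, so SSO login wins.

SSO login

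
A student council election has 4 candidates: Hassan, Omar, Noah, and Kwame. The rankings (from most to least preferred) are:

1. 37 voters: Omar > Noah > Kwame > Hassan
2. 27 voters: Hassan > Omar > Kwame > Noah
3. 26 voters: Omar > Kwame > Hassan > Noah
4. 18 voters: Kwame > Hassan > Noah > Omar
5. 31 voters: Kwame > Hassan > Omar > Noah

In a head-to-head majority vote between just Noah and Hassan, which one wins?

Voters preferring Noah to Hassan: 37; preferring Hassan to Noah: 102.
Hassan wins the head-to-head.

Hassan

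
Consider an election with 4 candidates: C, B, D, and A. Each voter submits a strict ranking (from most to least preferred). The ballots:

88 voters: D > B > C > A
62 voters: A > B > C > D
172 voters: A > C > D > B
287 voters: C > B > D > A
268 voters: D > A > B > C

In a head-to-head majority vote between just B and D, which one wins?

Voters preferring B to D: 349; preferring D to B: 528.
D wins the head-to-head.

D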